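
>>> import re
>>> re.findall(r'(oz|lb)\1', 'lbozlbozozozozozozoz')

`\1` is not a pattern — it's the concrete string captured by group 1, re-applied verbatim.
With a single group, `findall` returns only what that group captured — 3 items.

['oz', 'oz', 'oz']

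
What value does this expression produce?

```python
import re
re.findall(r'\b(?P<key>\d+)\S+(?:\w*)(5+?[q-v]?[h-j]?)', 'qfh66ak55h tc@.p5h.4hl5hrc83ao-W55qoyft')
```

Pattern: a word boundary (`\b`, zero-width); then one or more of a digit (captured as 'key'); then one or more of a non-whitespace character; then zero or more of a word character (non-capturing group); then one or more of the literal '5' (lazy), then optionally a character in [q-v], then optionally a character in [h-j] (captured).
Matches: at [19:35] match '4hl5hrc83ao-W55q', groups = ('4', '5q').
Multiple groups make `findall` return tuples — one 2-tuple for the one match.

[('4', '5q')]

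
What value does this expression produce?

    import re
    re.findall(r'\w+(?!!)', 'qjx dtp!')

`(?!…)`/`(?<!…)` only lets a position through if the neighbouring text does NOT match; no characters are consumed.
Scanning left to right: at [0:3] → 'qjx'; at [4:6] → 'dt'.
With no groups in the pattern, `findall` gives back each whole match — 2 here.

['qjx', 'dt']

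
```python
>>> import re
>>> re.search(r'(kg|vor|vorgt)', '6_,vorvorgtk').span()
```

(3, 6)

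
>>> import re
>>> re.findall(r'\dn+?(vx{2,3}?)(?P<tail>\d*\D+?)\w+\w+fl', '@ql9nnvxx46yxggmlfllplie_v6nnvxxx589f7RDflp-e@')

Pattern: a digit, then one or more of the literal 'n' (lazy); then a literal 'v', then 2 to 3 of the literal 'x' (lazy) (captured); then zero or more of a digit, then one or more of a non-digit (lazy) (captured as 'tail'); then one or more of a word character; then one or more of a word character, then the literal 'fl'.
A non-greedy quantifier consumes as few characters as it can — just enough that the remainder of the pattern still matches from where it stops; whatever follows it matches normally.
Scanning left to right: at [3:42] match '9nnvxx46yxggmlfllplie_v6nnvxxx589f7RDfl', groups = ('vxx', '46y').
With 2 capturing groups, `findall` returns a 2-tuple per match.

[('vxx', '46y')]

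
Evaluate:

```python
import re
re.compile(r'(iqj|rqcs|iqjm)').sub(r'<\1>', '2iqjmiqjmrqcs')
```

Alternation isn't longest-match — the leftmost alternative that fits at this position is chosen.
Matches: at [1:4] → 'iqj'; at [5:8] → 'iqj'; at [9:13] → 'rqcs'.
Each match is replaced using the text its own group 1 captured.

'2<iqj>m<iqj>m<rqcs>'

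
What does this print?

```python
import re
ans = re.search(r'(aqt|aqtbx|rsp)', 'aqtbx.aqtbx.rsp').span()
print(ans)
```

Alternation tries branches left to right and keeps the first one that lets the overall match succeed at that position.
The match spans [0:3] → 'aqt'.

(0, 3)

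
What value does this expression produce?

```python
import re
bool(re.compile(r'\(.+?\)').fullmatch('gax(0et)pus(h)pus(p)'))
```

False

`fullmatch` succeeds only if the pattern covers the string from start to end.
Here there's no way to consume every character, so the call returns None, and `bool(None)` is False.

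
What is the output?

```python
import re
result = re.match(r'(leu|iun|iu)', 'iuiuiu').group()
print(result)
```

With `match`, the pattern is implicitly anchored at the beginning.
The match spans [0:2] → 'iu'.
Captured: group 1 = 'iu'.

iu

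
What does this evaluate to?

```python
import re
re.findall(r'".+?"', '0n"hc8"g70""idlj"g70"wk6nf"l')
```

Matches: at [2:7] → '"hc8"'; at [10:17] → '""idlj"'; at [20:27] → '"wk6nf"'.
No capturing groups, so `findall` returns the 3 full match strings.

['"hc8"', '""idlj"', '"wk6nf"']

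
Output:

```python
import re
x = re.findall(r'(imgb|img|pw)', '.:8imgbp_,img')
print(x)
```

`|` is ordered: at each position the engine commits to the first alternative that works.
Matches: at [3:7] match 'imgb', group 1 = 'imgb'; at [10:13] match 'img', group 1 = 'img'.
Because there's exactly one group, `findall` drops the full match and keeps group 1 from each hit.

['imgb', 'img']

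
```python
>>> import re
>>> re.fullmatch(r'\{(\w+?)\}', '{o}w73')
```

None

`re.fullmatch` requires the pattern to consume the entire string.
Here there's no way to consume every character, so the call returns None.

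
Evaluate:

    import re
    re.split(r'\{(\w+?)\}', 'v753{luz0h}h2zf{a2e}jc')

With a capturing group present, the delimiter's captured portion is kept in the result list.

['v753', 'luz0h', 'h2zf', 'a2e', 'jc']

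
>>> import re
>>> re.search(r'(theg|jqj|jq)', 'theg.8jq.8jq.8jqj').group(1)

Unlike `match`, `search` isn't anchored — it looks for the pattern anywhere in the string.
The match spans [0:4] → 'theg'.
Captured: group 1 = 'theg'.

'theg'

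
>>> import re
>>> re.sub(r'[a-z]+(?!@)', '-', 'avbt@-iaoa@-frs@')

A negative assertion filters positions out without eating any characters.
Every occurrence is swapped for '-'.

'-t@--a@--s@'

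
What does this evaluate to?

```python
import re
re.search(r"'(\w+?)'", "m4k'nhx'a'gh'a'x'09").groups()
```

('nhx',)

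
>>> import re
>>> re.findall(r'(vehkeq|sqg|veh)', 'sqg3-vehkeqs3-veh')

The regex engine tests alternatives in the order written; an earlier branch that matches wins even if a later one would match more.
With a single group, `findall` returns only what that group captured — 3 items.

['sqg', 'vehkeq', 'veh']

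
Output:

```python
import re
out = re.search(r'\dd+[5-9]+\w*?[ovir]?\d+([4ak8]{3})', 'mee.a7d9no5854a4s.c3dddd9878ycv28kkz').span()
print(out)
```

(5, 16)

The match spans [5:16] → '7d9no5854a4'.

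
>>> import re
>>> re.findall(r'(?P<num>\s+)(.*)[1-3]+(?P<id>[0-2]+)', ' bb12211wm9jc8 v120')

With 3 capturing groups, `findall` returns a 3-tuple per match.

[(' ', 'bb12211wm9jc8 v1', '0')]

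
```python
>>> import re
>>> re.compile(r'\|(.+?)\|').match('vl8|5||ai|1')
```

None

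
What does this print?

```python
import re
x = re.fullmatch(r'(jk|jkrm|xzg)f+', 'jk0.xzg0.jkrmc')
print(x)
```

None

`fullmatch` succeeds only if the pattern covers the string from start to end.
Here the pattern can't cover the whole string, so the call returns None.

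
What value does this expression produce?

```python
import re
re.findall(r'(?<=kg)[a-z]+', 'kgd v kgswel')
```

Lookahead/lookbehind check context without consuming it, so the matched span excludes the asserted characters.
Matches: at [2:3] → 'd'; at [8:12] → 'swel'.
`findall` yields the raw match text (2 of them) because the pattern has no groups.

['d', 'swel']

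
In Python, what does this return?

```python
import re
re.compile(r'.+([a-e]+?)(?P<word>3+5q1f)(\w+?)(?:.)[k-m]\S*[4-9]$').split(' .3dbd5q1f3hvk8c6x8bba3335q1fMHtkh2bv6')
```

['', 'a', '3335q1f', 'MH', '']

With a capturing group present, the delimiter's captured portion is kept in the result list.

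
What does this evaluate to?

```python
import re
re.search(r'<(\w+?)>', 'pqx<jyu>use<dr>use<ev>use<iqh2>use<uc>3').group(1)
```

The match spans [3:8] → '<jyu>'.
Captured: group 1 = 'jyu'.

'jyu'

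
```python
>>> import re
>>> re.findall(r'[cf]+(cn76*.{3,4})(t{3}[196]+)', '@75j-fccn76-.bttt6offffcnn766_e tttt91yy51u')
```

With 2 capturing groups, `findall` returns a 2-tuple per match.

[('cn76-.b', 'ttt6')]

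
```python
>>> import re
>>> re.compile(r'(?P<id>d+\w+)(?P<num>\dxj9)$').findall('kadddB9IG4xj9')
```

[('dddB9IG', '4xj9')]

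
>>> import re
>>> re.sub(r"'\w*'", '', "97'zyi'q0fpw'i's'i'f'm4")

"97q0fpwsf'm4"

Matches: at [2:7] → "'zyi'"; at [12:15] → "'i'"; at [16:19] → "'i'".
`sub` substitutes '' at each match site.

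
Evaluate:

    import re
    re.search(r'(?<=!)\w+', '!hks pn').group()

The `(?=…)`/`(?<=…)` assertion just peeks at neighbouring text; it doesn't advance the match position.
The match spans [1:4] → 'hks'.

'hks'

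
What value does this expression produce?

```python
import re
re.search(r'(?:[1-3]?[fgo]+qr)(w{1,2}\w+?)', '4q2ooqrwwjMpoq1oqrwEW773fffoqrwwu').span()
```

(2, 10)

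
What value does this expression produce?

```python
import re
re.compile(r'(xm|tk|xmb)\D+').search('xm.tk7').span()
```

(0, 5)

The match spans [0:5] → 'xm.tk'.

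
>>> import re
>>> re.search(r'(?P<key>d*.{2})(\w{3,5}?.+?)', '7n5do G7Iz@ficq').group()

The pattern matches zero or more of a literal 'd', then exactly 2 of any character (captured as 'key'); then 3 to 5 of a word character (lazy), then one or more of any character (lazy) (captured).
`re.search` tries every starting position until one works.
The match spans [0:6] → '7n5do '.
Captured: group 1 = '7n', group 2 = '5do '.

'7n5do '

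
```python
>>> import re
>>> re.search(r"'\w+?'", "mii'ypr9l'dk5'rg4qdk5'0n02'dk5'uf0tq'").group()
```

"'ypr9l'"

`re.search` tries every starting position until one works.
The match spans [3:10] → "'ypr9l'".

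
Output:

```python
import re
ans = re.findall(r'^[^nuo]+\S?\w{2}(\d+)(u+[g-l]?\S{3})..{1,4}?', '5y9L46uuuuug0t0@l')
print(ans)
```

This matches anchored at the start of the string; then one or more of any character except [nuo], then optionally a non-whitespace character; then exactly 2 of a word character; then one or more of a digit (captured); then one or more of a literal 'u', then optionally a character in [g-l], then exactly 3 of a non-whitespace character (captured); then any character, then 1 to 4 of any character (lazy).
Walking the string: at [0:17] match '5y9L46uuuuug0t0@l', groups = ('6', 'uuuuug0t0').
Multiple groups make `findall` return tuples — one 2-tuple for the one match.

[('6', 'uuuuug0t0')]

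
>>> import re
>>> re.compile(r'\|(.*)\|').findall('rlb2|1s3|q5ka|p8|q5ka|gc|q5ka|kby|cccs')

['1s3|q5ka|p8|q5ka|gc|q5ka|kby']

Because there's exactly one group, `findall` drops the full match and keeps group 1 from the one hit.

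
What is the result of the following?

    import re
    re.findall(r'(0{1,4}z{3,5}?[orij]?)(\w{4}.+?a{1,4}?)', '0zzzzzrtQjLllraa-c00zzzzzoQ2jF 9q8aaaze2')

The `?` after the quantifier makes it lazy — it takes as little as possible before letting the rest of the pattern try.
Multiple groups make `findall` return tuples — one 2-tuple for each match.

[('0zzz', 'zzrtQjLllra'), ('00zzz', 'zzoQ2jF 9q8a')]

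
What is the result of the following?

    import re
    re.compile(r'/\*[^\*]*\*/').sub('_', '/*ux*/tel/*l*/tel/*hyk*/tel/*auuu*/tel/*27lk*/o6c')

'_tel_tel_tel_tel_o6c'

Every occurrence is swapped for '_'.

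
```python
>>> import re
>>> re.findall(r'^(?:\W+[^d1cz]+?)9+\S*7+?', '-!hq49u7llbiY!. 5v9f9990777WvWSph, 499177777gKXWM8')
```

['-!hq49u7']

The pattern matches anchored at the start of the string; then one or more of a non-word character, then one or more of any character except [d1cz] (lazy) (non-capturing group); then one or more of a literal '9'; then zero or more of a non-whitespace character; then one or more of a literal '7' (lazy).
Matches: at [0:8] → '-!hq49u7'.
With no groups in the pattern, `findall` gives back each whole match — 1 here.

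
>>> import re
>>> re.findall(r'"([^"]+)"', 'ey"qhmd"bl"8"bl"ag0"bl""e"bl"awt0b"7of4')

['qhmd', '8', 'ag0', 'e', 'awt0b']

Because there's exactly one group, `findall` drops the full match and keeps group 1 from each hit.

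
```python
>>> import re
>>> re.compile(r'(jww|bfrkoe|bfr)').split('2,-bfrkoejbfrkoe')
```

Alternation isn't longest-match — the leftmost alternative that fits at this position is chosen.
Matches to split on: at [3:9] → 'bfrkoe'; at [10:16] → 'bfrkoe'.
Because the pattern has a capturing group, `split` also inserts each captured text between the pieces.

['2,-', 'bfrkoe', 'j', 'bfrkoe', '']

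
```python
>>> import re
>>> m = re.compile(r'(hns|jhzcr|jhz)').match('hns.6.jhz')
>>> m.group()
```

'hns'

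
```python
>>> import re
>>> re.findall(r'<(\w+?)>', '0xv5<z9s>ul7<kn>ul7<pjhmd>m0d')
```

One capturing group, so `findall` returns just the captured substring from each match — 3 in all.

['z9s', 'kn', 'pjhmd']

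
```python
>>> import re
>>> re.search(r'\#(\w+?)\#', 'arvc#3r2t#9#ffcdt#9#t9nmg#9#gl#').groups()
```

The match spans [4:10] → '#3r2t#'.
Captured: group 1 = '3r2t'.

('3r2t',)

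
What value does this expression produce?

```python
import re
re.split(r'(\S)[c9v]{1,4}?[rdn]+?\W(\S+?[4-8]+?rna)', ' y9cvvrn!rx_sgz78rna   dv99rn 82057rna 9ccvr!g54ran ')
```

[' ', 'y', 'rx_sgz78rna', '   ', 'd', '82057rna', ' 9ccvr!g54ran ']

With a capturing group present, the delimiter's captured portion is kept in the result list.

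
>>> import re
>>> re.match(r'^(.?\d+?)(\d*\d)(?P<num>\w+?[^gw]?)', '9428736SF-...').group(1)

The match spans [0:9] → '9428736SF'.
Captured: group 1 = '94', group 2 = '28736', group 3 = 'SF'.

'94'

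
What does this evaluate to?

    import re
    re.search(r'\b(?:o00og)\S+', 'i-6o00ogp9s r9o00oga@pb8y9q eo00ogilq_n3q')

The pattern matches a word boundary (`\b`, zero-width); then the literal 'o0', then the literal '0og' (non-capturing group); then one or more of a non-whitespace character.
Unlike `match`, `search` isn't anchored — it looks for the pattern anywhere in the string.
Here nothing in the string fits, so the call returns None.

None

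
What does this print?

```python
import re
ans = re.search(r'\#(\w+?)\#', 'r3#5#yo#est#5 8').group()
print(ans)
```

The match spans [2:5] → '#5#'.

#5#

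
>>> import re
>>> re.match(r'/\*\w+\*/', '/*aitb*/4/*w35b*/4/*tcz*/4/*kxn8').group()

'/*aitb*/'

With `match`, the pattern is implicitly anchored at the beginning.
The match spans [0:8] → '/*aitb*/'.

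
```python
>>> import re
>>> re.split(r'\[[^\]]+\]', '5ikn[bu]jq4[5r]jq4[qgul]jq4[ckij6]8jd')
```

['5ikn', 'jq4', 'jq4', 'jq4', '8jd']

Matches to split on: at [4:8] → '[bu]'; at [11:15] → '[5r]'; at [18:24] → '[qgul]'; at [27:34] → '[ckij6]'.
Splitting on the pattern gives 5 pieces.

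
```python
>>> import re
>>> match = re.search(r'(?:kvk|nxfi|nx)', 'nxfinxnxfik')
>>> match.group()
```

The regex engine tests alternatives in the order written; an earlier branch that matches wins even if a later one would match more.
The match spans [0:4] → 'nxfi'.

'nxfi'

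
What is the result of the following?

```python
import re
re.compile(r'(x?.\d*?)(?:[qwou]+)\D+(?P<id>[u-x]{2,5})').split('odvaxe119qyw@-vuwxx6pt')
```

Pattern: optionally the literal 'x', then any character, then zero or more of a digit (lazy) (captured); then one or more of one of [qwou] (non-capturing group); then one or more of a non-digit; then 2 to 5 of a character in [u-x] (captured as 'id').
Matches to split on: at [4:19] → 'xe119qyw@-vuwxx'.
Because the pattern has a capturing group, `split` also inserts each captured text between the pieces.

['odva', 'xe119', 'xx', '6pt']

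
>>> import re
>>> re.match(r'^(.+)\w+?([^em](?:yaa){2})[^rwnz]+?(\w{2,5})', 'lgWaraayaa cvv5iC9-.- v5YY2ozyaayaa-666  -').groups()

('lgWaraayaa cvv5iC9-.- v5YY2', 'zyaayaa', '666')

The match spans [0:39] → 'lgWaraayaa cvv5iC9-.- v5YY2ozyaayaa-666'.
Captured: group 1 = 'lgWaraayaa cvv5iC9-.- v5YY2', group 2 = 'zyaayaa', group 3 = '666'.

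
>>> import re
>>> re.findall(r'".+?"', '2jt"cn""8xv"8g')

A `+?`/`*?`/`{m,n}?` starts at its minimum and grows only as far as needed for what follows to match.
`findall` yields the raw match text (2 of them) because the pattern has no groups.

['"cn"', '"8xv"']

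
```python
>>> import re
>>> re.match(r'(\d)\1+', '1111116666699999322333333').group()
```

With `match`, the pattern is implicitly anchored at the beginning.
The match spans [0:6] → '111111'.

'111111'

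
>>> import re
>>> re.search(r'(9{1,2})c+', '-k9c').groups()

The match spans [2:4] → '9c'.
Captured: group 1 = '9'.

('9',)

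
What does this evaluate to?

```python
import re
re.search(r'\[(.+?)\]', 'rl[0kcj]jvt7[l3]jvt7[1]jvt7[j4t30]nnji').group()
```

'[0kcj]'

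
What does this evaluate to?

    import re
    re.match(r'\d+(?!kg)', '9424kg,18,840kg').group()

'942'

`(?!…)`/`(?<!…)` only lets a position through if the neighbouring text does NOT match; no characters are consumed.
`re.match` only tries the pattern at the start of the string.
The match spans [0:3] → '942'.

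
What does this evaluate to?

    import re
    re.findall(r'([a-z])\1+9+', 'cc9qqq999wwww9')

After group 1 captures some text, `\1` only succeeds where that same text appears again.
Scanning left to right: at [0:3] match 'cc9', group 1 = 'c'; at [3:9] match 'qqq999', group 1 = 'q'; at [9:14] match 'wwww9', group 1 = 'w'.
With a single group, `findall` returns only what that group captured — 3 items.

['c', 'q', 'w']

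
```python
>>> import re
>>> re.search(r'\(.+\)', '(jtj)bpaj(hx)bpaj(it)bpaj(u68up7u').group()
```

'(jtj)bpaj(hx)bpaj(it)'

The match spans [0:21] → '(jtj)bpaj(hx)bpaj(it)'.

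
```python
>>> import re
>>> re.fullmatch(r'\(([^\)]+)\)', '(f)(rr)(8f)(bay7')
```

For `fullmatch`, every character of the input must be accounted for by the pattern.
Here there's no way to consume every character, so the call returns None.

None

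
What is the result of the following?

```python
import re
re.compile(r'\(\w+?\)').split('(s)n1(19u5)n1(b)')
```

['', 'n1', 'n1', '']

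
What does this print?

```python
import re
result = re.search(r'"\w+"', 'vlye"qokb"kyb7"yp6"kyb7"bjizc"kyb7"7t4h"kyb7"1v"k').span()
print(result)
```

(4, 10)

`search` walks the string left to right and returns the first match it finds.
The match spans [4:10] → '"qokb"'.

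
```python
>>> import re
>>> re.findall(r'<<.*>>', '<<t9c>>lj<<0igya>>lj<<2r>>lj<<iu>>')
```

`findall` yields the raw match text (1 of them) because the pattern has no groups.

['<<t9c>>lj<<0igya>>lj<<2r>>lj<<iu>>']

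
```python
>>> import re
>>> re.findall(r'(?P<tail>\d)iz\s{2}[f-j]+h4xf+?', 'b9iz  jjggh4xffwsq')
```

['9']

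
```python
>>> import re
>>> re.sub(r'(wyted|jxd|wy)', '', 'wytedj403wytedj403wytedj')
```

'j403j403j'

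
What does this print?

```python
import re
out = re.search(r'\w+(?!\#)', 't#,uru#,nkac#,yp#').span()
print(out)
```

(3, 5)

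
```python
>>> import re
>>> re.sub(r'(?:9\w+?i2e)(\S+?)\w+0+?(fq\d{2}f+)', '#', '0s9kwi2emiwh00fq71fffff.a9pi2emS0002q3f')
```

'0s#.a9pi2emS0002q3f'

The pattern matches a literal '9', then one or more of a word character (lazy), then the literal 'i2e' (non-capturing group); then one or more of a non-whitespace character (lazy) (captured); then one or more of a word character; then one or more of a literal '0' (lazy); then the literal 'fq', then exactly 2 of a digit, then one or more of a literal 'f' (captured).
Matches: at [2:23] → '9kwi2emiwh00fq71fffff'.
Every occurrence is swapped for '#'.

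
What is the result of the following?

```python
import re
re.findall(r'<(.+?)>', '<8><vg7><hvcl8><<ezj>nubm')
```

Lazy quantifiers expand one character at a time until the remainder of the pattern can match.
Walking the string: at [0:3] match '<8>', group 1 = '8'; at [3:8] match '<vg7>', group 1 = 'vg7'; at [8:15] match '<hvcl8>', group 1 = 'hvcl8'; at [15:21] match '<<ezj>', group 1 = '<ezj'.
`findall` collects group 1 from each match (4 total).

['8', 'vg7', 'hvcl8', '<ezj']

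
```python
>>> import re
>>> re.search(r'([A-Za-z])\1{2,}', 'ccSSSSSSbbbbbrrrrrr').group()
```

`\1` has to match the exact text group 1 already captured.
The match spans [2:8] → 'SSSSSS'.

'SSSSSS'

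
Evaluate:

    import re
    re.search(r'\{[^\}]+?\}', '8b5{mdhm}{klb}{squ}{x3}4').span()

(3, 9)

Unlike `match`, `search` isn't anchored — it looks for the pattern anywhere in the string.
The match spans [3:9] → '{mdhm}'.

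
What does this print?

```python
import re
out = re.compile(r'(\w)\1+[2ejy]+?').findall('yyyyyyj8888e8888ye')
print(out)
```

After group 1 captures some text, `\1` only succeeds where that same text appears again.
Walking the string: at [0:7] match 'yyyyyyj', group 1 = 'y'; at [7:12] match '8888e', group 1 = '8'; at [12:17] match '8888y', group 1 = '8'.
With a single group, `findall` returns only what that group captured — 3 items.

['y', '8', '8']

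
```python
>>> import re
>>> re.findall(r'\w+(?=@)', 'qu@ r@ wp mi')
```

['qu', 'r']

Because the assertion is zero-width, the text it checks is not consumed and won't appear in the result.
Walking the string: at [0:2] → 'qu'; at [4:5] → 'r'.
Since nothing is captured, `findall` lists the 2 matched substrings directly.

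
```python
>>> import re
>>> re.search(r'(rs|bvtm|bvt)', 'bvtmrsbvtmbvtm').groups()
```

Branches in `(...|...)` are attempted left-to-right; the first branch that allows the whole pattern to succeed is taken.
`search` walks the string left to right and returns the first match it finds.
The match spans [0:4] → 'bvtm'.
Captured: group 1 = 'bvtm'.

('bvtm',)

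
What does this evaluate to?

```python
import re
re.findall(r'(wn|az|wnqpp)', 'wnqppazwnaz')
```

Alternation tries branches left to right and keeps the first one that lets the overall match succeed at that position.
`findall` collects group 1 from each match (4 total).

['wn', 'az', 'wn', 'az']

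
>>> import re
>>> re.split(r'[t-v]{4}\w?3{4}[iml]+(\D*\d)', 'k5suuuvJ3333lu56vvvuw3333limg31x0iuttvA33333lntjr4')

['k5s', 'u5', '6', 'g3', '1x0iuttvA33333lntjr4']

The pattern matches exactly 4 of a character in [t-v], then optionally a word character; then exactly 4 of a literal '3', then one or more of one of [iml]; then zero or more of a non-digit, then a digit (captured).
Matches to split on: at [3:15] → 'uuuvJ3333lu5'; at [16:30] → 'vvvuw3333limg3'.
Because the pattern has a capturing group, `split` also inserts each captured text between the pieces.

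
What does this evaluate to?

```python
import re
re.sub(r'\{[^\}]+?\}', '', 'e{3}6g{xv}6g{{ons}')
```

Each match is replaced by ''.

'e6g6g'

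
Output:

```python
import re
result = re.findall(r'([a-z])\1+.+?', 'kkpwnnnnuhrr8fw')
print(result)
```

['k', 'n', 'r']

After group 1 captures some text, `\1` only succeeds where that same text appears again.
`findall` collects group 1 from each match (3 total).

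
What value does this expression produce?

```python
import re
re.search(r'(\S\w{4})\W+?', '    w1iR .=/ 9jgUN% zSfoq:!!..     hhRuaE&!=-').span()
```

This matches a non-whitespace character, then exactly 4 of a word character (captured); then one or more of a non-word character (lazy).
Because the quantifier is non-greedy, it stops expanding at the earliest point where the rest of the pattern can succeed.
`re.search` tries every starting position until one works.
The match spans [13:19] → '9jgUN%'.
Captured: group 1 = '9jgUN'.

(13, 19)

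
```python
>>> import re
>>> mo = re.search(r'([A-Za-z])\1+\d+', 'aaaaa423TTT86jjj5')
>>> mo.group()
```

After group 1 captures some text, `\1` only succeeds where that same text appears again.
The match spans [0:8] → 'aaaaa423'.

'aaaaa423'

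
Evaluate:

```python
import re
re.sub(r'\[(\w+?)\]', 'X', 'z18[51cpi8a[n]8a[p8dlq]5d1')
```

'z18[51cpi8aX8aX5d1'

Every occurrence is swapped for 'X'.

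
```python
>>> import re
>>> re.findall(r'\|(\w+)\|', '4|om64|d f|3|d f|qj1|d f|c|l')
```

['om64', '3', 'qj1', 'c']

With a single group, `findall` returns only what that group captured — 4 items.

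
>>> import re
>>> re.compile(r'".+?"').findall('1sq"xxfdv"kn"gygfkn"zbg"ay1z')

['"xxfdv"', '"gygfkn"']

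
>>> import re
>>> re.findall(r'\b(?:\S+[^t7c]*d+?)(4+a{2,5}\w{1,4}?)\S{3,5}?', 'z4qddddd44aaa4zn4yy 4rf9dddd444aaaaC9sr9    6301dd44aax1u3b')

This matches a word boundary (`\b`, zero-width); then one or more of a non-whitespace character, then zero or more of any character except [t7c], then one or more of the literal 'd' (lazy) (non-capturing group); then one or more of a literal '4', then 2 to 5 of a literal 'a', then 1 to 4 of a word character (lazy) (captured); then 3 to 5 of a non-whitespace character (lazy).
With the lazy modifier that quantifier settles for the fewest repetitions that let the rest of the pattern succeed (the atoms after it are unaffected and can still be greedy).
Scanning left to right: at [0:58] match 'z4qddddd44aaa4zn4yy 4rf9dddd444aaaaC9sr9    6301dd44aax1u3', group 1 = '44aax'.
`findall` collects group 1 from the one match (1 total).

['44aax']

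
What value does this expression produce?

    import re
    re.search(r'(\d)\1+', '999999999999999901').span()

(0, 16)

`\1` has to match the exact text group 1 already captured.
`search` walks the string left to right and returns the first match it finds.
The match spans [0:16] → '9999999999999999'.
Captured: group 1 = '9'.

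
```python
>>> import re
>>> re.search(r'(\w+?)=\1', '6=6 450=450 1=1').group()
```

`\1` is not a pattern — it's the concrete string captured by group 1, re-applied verbatim.
`re.search` tries every starting position until one works.
The match spans [0:3] → '6=6'.
Captured: group 1 = '6'.

'6=6'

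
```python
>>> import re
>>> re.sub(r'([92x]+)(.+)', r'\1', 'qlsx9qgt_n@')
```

The replacement refers to a captured group, so each match is rewritten using its own captured text.

'qlsx9'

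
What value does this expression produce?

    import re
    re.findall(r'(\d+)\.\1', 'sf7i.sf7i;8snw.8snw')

A backreference is literal: `\1` must see the identical characters the first group matched.
`findall` collects group 1 from each match (0 total).
Nothing in the string satisfies the pattern, so the list is empty.

[]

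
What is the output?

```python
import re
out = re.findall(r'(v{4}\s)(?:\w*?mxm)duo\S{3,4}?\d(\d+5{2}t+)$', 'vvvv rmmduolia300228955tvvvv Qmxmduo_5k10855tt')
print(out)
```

[('vvvv ', '0855tt')]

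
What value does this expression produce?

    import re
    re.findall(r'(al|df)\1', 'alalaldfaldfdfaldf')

After group 1 captures some text, `\1` only succeeds where that same text appears again.
Matches: at [0:4] match 'alal', group 1 = 'al'; at [10:14] match 'dfdf', group 1 = 'df'.
One capturing group, so `findall` returns just the captured substring from each match — 2 in all.

['al', 'df']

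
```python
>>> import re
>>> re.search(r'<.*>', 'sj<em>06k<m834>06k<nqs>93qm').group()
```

`re.search` scans for the first position where the pattern succeeds.
The match spans [2:23] → '<em>06k<m834>06k<nqs>'.

'<em>06k<m834>06k<nqs>'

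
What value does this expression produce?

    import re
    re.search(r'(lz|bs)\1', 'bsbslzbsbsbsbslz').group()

`\1` has to match the exact text group 1 already captured.
The match spans [0:4] → 'bsbs'.

'bsbs'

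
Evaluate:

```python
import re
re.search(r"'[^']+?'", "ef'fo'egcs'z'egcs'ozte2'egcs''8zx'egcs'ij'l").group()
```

`re.search` scans for the first position where the pattern succeeds.
The match spans [2:6] → "'fo'".

"'fo'"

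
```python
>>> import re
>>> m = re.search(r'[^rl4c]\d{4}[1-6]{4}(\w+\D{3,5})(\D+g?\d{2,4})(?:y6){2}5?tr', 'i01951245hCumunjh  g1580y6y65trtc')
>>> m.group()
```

Pattern: any character except [rl4c], then exactly 4 of a digit; then exactly 4 of a character in [1-6]; then one or more of a word character, then 3 to 5 of a non-digit (captured); then one or more of a non-digit, then optionally a literal 'g', then 2 to 4 of a digit (captured); then the literal 'y6' repeated 2 times, then optionally a literal '5', then the literal 'tr'.
`re.search` tries every starting position until one works.
The match spans [0:31] → 'i01951245hCumunjh  g1580y6y65tr'.
Captured: group 1 = 'hCumunjh  ', group 2 = 'g1580'.

'i01951245hCumunjh  g1580y6y65tr'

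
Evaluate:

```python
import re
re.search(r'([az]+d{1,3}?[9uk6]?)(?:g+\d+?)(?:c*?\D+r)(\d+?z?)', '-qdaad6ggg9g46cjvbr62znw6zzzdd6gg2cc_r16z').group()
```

Pattern: one or more of one of [az], then 1 to 3 of a literal 'd' (lazy), then optionally one of [9uk6] (captured); then one or more of a literal 'g', then one or more of a digit (lazy) (non-capturing group); then zero or more of a literal 'c' (lazy), then one or more of a non-digit, then the literal 'r' (non-capturing group); then one or more of a digit (lazy), then optionally the literal 'z' (captured).
A `+?`/`*?`/`{m,n}?` starts at its minimum and grows only as far as needed for what follows to match.
`re.search` scans for the first position where the pattern succeeds.
The match spans [25:39] → 'zzzdd6gg2cc_r1'.
Captured: group 1 = 'zzzdd6', group 2 = '1'.

'zzzdd6gg2cc_r1'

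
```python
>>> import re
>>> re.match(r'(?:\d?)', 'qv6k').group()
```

This matches optionally a digit (non-capturing group).
`re.match` won't scan ahead — the pattern has to work from the very first character.
The match spans [0:0] → ''.

''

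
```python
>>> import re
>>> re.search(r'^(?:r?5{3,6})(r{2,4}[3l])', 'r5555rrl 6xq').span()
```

(0, 8)

The match spans [0:8] → 'r5555rrl'.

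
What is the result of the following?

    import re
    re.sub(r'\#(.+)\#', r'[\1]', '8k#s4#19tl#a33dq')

Matches: at [2:11] → '#s4#19tl#'.
The replacement refers to a captured group, so each match is rewritten using its own captured text.

'8k[s4#19tl]a33dq'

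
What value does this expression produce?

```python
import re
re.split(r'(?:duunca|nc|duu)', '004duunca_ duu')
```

['004', '_ ', '']

The regex engine tests alternatives in the order written; an earlier branch that matches wins even if a later one would match more.
`split` removes every match and returns the 3 fragments in between.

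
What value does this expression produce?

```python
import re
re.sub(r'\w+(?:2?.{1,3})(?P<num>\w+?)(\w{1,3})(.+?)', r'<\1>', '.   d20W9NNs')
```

'.   <N>'

The pattern matches one or more of a word character; then optionally the literal '2', then 1 to 3 of any character (non-capturing group); then one or more of a word character (lazy) (captured as 'num'); then 1 to 3 of a word character (captured); then one or more of any character (lazy) (captured).
Matches: at [4:12] → 'd20W9NNs'.
Each match is replaced using the text its own group 1 captured.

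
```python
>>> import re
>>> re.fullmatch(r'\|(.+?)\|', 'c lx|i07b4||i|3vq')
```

None

For `fullmatch`, every character of the input must be accounted for by the pattern.
Here the pattern can't cover the whole string, so the call returns None.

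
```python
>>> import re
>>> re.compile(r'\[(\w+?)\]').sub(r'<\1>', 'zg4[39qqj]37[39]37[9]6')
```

'zg4<39qqj>37<39>37<9>6'

Each match is replaced using the text its own group 1 captured.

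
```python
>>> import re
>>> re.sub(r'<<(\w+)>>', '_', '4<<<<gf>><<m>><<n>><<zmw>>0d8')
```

'4<<____0d8'

Matches: at [3:9] → '<<gf>>'; at [9:14] → '<<m>>'; at [14:19] → '<<n>>'; at [19:26] → '<<zmw>>'.
Every occurrence is swapped for '_'.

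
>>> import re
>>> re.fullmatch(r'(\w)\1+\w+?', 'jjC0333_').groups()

('j',)

The match spans [0:8] → 'jjC0333_'.
Captured: group 1 = 'j'.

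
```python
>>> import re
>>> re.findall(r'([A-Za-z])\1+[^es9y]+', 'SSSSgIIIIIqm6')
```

['S']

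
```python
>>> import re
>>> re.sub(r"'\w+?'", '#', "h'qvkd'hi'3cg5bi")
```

Matches: at [1:7] → "'qvkd'".
Every occurrence is swapped for '#'.

"h#hi'3cg5bi"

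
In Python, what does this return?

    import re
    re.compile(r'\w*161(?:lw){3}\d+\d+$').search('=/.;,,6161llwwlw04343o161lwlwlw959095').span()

(6, 37)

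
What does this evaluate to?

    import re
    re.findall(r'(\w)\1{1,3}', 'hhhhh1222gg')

A backreference is literal: `\1` must see the identical characters the first group matched.
`findall` collects group 1 from each match (3 total).

['h', '2', 'g']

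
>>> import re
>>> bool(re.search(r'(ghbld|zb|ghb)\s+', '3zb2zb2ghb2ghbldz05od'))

False

Here nothing in the string fits, so the call returns None, and `bool(None)` is False.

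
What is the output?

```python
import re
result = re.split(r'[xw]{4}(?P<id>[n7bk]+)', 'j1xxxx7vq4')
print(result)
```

['j1', '7', 'vq4']

Pattern: exactly 4 of one of [xw]; then one or more of one of [n7bk] (captured as 'id').
Matches to split on: at [2:7] → 'xxxx7'.
With a capturing group present, the delimiter's captured portion is kept in the result list.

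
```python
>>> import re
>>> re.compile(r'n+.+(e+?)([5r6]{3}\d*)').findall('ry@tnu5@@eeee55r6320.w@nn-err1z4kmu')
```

[('e', '55r6320')]

2 groups means the one result is a tuple of 2 captured strings — 1 here.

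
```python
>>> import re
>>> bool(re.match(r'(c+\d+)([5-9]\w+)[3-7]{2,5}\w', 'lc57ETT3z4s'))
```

False

`re.match` won't scan ahead — the pattern has to work from the very first character.
Here position 0 doesn't satisfy it, so the call returns None, and `bool(None)` is False.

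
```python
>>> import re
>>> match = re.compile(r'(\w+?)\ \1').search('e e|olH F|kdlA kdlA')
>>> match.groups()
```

('e',)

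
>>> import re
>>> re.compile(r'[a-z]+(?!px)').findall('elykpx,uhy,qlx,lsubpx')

['elykpx', 'uhy', 'qlx', 'lsubpx']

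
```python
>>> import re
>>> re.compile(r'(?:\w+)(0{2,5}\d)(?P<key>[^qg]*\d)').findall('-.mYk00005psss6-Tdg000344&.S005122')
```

[('005', 'psss6'), ('003', '44&.S005122')]

This matches one or more of a word character (non-capturing group); then 2 to 5 of the literal '0', then a digit (captured); then zero or more of any character except [qg], then a digit (captured as 'key').
Scanning left to right: at [2:15] match 'mYk00005psss6', groups = ('005', 'psss6'); at [16:34] match 'Tdg000344&.S005122', groups = ('003', '44&.S005122').
2 groups means each result is a tuple of 2 captured strings — 2 here.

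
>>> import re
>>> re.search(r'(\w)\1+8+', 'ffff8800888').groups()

('f',)

`\1` has to match the exact text group 1 already captured.
`search` walks the string left to right and returns the first match it finds.
The match spans [0:6] → 'ffff88'.
Captured: group 1 = 'f'.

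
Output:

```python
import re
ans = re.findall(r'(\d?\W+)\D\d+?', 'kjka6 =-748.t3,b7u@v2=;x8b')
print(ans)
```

['6 =', '8.', ',', '@', '=;']

Pattern: optionally a digit, then one or more of a non-word character (captured); then a non-digit, then one or more of a digit (lazy).
The `?` after the quantifier makes it lazy — it takes as little as possible before letting the rest of the pattern try.
Walking the string: at [4:9] match '6 =-7', group 1 = '6 ='; at [10:14] match '8.t3', group 1 = '8.'; at [14:17] match ',b7', group 1 = ','; at [18:21] match '@v2', group 1 = '@'; at [21:25] match '=;x8', group 1 = '=;'.
One capturing group, so `findall` returns just the captured substring from each match — 5 in all.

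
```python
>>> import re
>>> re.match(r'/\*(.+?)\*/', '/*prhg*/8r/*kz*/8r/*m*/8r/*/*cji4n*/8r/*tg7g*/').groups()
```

A non-greedy quantifier consumes as few characters as it can — just enough that the remainder of the pattern still matches from where it stops; whatever follows it matches normally.
`re.match` won't scan ahead — the pattern has to work from the very first character.
The match spans [0:8] → '/*prhg*/'.
Captured: group 1 = 'prhg'.

('prhg',)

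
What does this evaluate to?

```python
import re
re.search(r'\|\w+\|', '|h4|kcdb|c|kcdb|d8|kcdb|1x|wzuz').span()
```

(0, 4)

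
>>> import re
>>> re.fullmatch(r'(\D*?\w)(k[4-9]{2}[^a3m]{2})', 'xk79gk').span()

(0, 6)

This matches zero or more of a non-digit (lazy), then a word character (captured); then the literal 'k', then exactly 2 of a character in [4-9], then exactly 2 of any character except [a3m] (captured).
For `fullmatch`, every character of the input must be accounted for by the pattern.
The match spans [0:6] → 'xk79gk'.
Captured: group 1 = 'x', group 2 = 'k79gk'.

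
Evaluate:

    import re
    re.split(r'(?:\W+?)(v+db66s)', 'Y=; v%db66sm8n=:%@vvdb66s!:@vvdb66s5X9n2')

['Y=; v%db66sm8n', 'vvdb66s', '', 'vvdb66s', '5X9n2']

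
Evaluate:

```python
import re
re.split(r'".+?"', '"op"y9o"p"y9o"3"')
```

Matches to split on: at [0:4] → '"op"'; at [7:10] → '"p"'; at [13:16] → '"3"'.
Each match becomes a cut point; 4 segments remain.

['', 'y9o', 'y9o', '']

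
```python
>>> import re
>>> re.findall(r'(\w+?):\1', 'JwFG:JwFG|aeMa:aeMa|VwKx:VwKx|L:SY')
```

['JwFG', 'aeMa', 'VwKx']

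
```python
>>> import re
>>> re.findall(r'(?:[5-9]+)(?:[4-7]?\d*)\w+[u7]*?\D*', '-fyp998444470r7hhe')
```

['998444470r7hhe']

The pattern matches one or more of a character in [5-9] (non-capturing group); then optionally a character in [4-7], then zero or more of a digit (non-capturing group); then one or more of a word character, then zero or more of one of [u7] (lazy), then zero or more of a non-digit.
Walking the string: at [4:18] → '998444470r7hhe'.
Since nothing is captured, `findall` lists the 1 matched substring directly.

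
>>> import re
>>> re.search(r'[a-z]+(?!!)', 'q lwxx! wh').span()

(0, 1)

A negative assertion filters positions out without eating any characters.
`re.search` scans for the first position where the pattern succeeds.
The match spans [0:1] → 'q'.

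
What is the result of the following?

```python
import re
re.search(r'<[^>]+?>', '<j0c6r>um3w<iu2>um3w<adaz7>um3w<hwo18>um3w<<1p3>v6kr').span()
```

`re.search` tries every starting position until one works.
The match spans [0:7] → '<j0c6r>'.

(0, 7)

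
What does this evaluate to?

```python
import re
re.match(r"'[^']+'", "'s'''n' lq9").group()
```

"'s'"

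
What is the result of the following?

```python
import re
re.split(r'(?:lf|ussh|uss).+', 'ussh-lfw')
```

Matches to split on: at [0:8] → 'ussh-lfw'.
Splitting on the pattern gives 2 pieces.

['', '']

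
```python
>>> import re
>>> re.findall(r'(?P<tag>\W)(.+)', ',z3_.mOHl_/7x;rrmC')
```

[(',', 'z3_.mOHl_/7x;rrmC')]

The pattern matches a non-word character (captured as 'tag'); then one or more of any character (captured).
Matches: at [0:18] match ',z3_.mOHl_/7x;rrmC', groups = (',', 'z3_.mOHl_/7x;rrmC').
With 2 capturing groups, `findall` returns a 2-tuple per match.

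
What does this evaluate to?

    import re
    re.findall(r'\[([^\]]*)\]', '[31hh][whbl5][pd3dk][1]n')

['31hh', 'whbl5', 'pd3dk', '1']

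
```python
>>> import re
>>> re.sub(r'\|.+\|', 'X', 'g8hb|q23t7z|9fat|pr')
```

Every occurrence is swapped for 'X'.

'g8hbXpr'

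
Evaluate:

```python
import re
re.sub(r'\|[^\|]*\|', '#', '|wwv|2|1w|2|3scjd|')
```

'#2#2#'

Each match is replaced by '#'.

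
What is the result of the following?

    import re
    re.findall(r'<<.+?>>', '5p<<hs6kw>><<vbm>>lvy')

['<<hs6kw>>', '<<vbm>>']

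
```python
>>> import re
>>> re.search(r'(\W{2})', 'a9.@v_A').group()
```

The match spans [2:4] → '.@'.

'.@'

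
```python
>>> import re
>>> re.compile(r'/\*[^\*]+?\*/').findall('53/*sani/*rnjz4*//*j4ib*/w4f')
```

['/*rnjz4*/', '/*j4ib*/']

Since nothing is captured, `findall` lists the 2 matched substrings directly.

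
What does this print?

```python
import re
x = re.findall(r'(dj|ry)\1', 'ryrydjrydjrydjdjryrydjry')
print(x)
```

The backreference `\1` re-matches whatever the first group consumed, character for character.
Walking the string: at [0:4] match 'ryry', group 1 = 'ry'; at [12:16] match 'djdj', group 1 = 'dj'; at [16:20] match 'ryry', group 1 = 'ry'.
`findall` collects group 1 from each match (3 total).

['ry', 'dj', 'ry']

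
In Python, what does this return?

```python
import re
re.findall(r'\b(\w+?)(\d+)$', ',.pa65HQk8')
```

The pattern matches a word boundary (`\b`, zero-width); then one or more of a word character (lazy) (captured); then one or more of a digit (captured); then anchored at the end.
Multiple groups make `findall` return tuples — one 2-tuple for the one match.

[('pa65HQk', '8')]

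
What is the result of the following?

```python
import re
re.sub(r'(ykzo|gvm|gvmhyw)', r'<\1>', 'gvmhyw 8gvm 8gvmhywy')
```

'<gvm>hyw 8<gvm> 8<gvm>hywy'

The regex engine tests alternatives in the order written; an earlier branch that matches wins even if a later one would match more.
The replacement refers to a captured group, so each match is rewritten using its own captured text.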